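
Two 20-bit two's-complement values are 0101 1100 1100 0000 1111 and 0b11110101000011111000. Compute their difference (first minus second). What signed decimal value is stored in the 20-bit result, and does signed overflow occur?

0101 1100 1100 0000 1111 → 01011100110000001111 = 379919 (signed)
0b11110101000011111000 → 11110101000011111000 = -44808 (signed)
Subtract via negate-and-add: invert 11110101000011111000 + 1 = 00001010111100001000 (i.e. 44808).
  01011100110000001111
+ 00001010111100001000
= 01100111101100010111
Result 01100111101100010111: MSB = 0 → value 424727.
Both addends (after negating the subtrahend) are non-negative and so is the stored result: no signed overflow.

424727; no overflow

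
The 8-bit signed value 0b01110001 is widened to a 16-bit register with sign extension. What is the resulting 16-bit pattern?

MSB of 01110001 is 0; replicate it into the new high bits.
00000000|01110001 → 0000000001110001 (still 113).

0000000001110001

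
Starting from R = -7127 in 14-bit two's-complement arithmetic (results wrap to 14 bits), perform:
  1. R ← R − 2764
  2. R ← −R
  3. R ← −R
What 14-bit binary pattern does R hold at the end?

Start: R = -7127 = 10010000101001.
R = -7127 − 2764 = -9891; wraps to 6493 = 01100101011101
R = −(6493) = -6493 = 10011010100011
R = −(-6493) = 6493 = 01100101011101

01100101011101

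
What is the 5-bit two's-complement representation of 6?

6 is non-negative, so write it directly in 5 bits: 00110.

00110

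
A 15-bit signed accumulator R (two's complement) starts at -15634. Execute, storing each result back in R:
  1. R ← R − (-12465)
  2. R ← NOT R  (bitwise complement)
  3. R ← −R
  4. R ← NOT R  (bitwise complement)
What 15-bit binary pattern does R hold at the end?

Start: R = -15634 = 100001011101110.
R = -15634 − (-12465) = -3169 = 111001110011111
R = NOT 111001110011111 = 000110001100000 = 3168
R = −(3168) = -3168 = 111001110100000
R = NOT 111001110100000 = 000110001011111 = 3167

000110001011111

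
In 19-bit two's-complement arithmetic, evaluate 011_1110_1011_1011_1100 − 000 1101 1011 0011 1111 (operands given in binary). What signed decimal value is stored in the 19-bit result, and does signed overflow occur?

011_1110_1011_1011_1100 → 0111110101110111100 = 256956 (signed)
000 1101 1011 0011 1111 → 0001101101100111111 = 56127 (signed)
Subtract via negate-and-add: invert 0001101101100111111 + 1 = 1110010010011000001 (i.e. -56127).
  0111110101110111100
+ 1110010010011000001
= 0110001000001111101  (discard carry-out 1)
Result 0110001000001111101: MSB = 0 → value 200829.
Addends (after negating the subtrahend) have opposite signs, so signed overflow cannot occur.

200829; no overflow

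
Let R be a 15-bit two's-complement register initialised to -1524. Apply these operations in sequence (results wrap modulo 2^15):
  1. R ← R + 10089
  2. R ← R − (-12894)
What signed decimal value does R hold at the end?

-11309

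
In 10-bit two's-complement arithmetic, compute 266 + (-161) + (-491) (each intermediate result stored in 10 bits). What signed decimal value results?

-386

266 + (-161) = 105 (0001101001)
105 + (-491) = -386 (1001111110)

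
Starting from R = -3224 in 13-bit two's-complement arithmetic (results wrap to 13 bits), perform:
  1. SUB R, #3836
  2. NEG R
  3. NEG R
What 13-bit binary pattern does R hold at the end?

0010001101100

Start: R = -3224 = 1001101101000.
R = -3224 − 3836 = -7060; wraps to 1132 = 0010001101100
R = −(1132) = -1132 = 1101110010100
R = −(-1132) = 1132 = 0010001101100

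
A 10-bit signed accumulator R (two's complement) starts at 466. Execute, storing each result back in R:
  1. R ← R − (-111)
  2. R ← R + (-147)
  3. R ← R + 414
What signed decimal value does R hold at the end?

-180

Start: R = 466 = 0111010010.
R = 466 − (-111) = 577; wraps to -447 = 1001000001
R = -447 + (-147) = -594; wraps to 430 = 0110101110
R = 430 + 414 = 844; wraps to -180 = 1101001100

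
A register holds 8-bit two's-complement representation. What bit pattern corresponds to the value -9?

11110111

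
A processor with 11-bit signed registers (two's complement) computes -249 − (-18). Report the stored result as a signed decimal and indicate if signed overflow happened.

-231; no overflow

-249 → 11100000111
-18 → 11111101110
Subtract via negate-and-add: invert 11111101110 + 1 = 00000010010 (i.e. 18).
  11100000111
+ 00000010010
= 11100011001
Result 11100011001: MSB = 1 → 1817 − 2048 = -231.
Addends (after negating the subtrahend) have opposite signs, so signed overflow cannot occur.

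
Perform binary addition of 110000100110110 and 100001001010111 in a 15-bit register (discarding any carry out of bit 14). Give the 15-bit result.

010001110001101

  110000100110110
+ 100001001010111
= 010001110001101  (discard carry-out 1)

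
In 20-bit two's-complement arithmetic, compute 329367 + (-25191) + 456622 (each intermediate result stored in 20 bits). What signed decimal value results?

329367 + (-25191) = 304176 (01001010010000110000)
304176 + 456622 = 760798 → wraps to -287778 (10111001101111011110)

-287778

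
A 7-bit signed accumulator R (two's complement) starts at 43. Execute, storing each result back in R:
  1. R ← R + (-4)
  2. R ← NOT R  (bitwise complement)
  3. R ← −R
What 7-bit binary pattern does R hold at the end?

0101000

Start: R = 43 = 0101011.
R = 43 + (-4) = 39 = 0100111
R = NOT 0100111 = 1011000 = -40
R = −(-40) = 40 = 0101000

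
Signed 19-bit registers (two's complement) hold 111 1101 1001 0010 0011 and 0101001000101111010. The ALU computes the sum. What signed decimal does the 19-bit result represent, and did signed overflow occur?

158365; no overflow

111 1101 1001 0010 0011 → 1111101100100100011 = -9949 (signed)
0101001000101111010 = 168314 (signed)
  1111101100100100011
+ 0101001000101111010
= 0100110101010011101  (discard carry-out 1)
Result 0100110101010011101: MSB = 0 → value 158365.
Addends have opposite signs, so signed overflow cannot occur.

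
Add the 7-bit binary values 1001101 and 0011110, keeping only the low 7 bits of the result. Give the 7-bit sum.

  1001101
+ 0011110
= 1101011

1101011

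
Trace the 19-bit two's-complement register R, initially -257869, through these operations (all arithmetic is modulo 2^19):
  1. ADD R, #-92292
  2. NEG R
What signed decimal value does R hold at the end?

Start: R = -257869 = 1000001000010110011.
R = -257869 + (-92292) = -350161; wraps to 174127 = 0101010100000101111
R = −(174127) = -174127 = 1010101011111010001

-174127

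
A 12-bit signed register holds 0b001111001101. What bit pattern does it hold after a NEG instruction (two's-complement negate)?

110000110011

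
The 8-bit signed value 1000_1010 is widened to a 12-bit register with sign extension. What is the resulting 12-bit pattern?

111110001010

MSB of 10001010 is 1; replicate it into the new high bits.
1111|10001010 → 111110001010 (still -118).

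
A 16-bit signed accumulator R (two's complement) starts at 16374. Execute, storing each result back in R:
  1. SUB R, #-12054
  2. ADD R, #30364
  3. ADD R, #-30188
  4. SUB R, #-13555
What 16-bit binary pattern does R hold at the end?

Start: R = 16374 = 0011111111110110.
R = 16374 − (-12054) = 28428 = 0110111100001100
R = 28428 + 30364 = 58792; wraps to -6744 = 1110010110101000
R = -6744 + (-30188) = -36932; wraps to 28604 = 0110111110111100
R = 28604 − (-13555) = 42159; wraps to -23377 = 1010010010101111

1010010010101111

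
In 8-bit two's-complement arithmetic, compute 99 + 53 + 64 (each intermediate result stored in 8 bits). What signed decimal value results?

-40

99 + 53 = 152 → wraps to -104 (10011000)
-104 + 64 = -40 (11011000)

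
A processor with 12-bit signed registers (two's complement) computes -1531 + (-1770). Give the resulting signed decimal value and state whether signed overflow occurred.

-1531 → 101000000101
-1770 → 100100010110
  101000000101
+ 100100010110
= 001100011011  (discard carry-out 1)
Result 001100011011: MSB = 0 → value 795.
Both addends are negative but the stored result is non-negative: signed overflow. The true value -1531 + (-1770) = -3301 lies outside [-2048, 2047].

795; overflow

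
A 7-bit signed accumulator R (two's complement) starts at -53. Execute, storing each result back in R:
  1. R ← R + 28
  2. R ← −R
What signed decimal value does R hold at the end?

25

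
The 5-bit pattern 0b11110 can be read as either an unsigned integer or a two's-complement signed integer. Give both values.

Unsigned: 11110 = 30.
Signed: MSB=1 → 30 − 32 = -2.

unsigned = 30, signed = -2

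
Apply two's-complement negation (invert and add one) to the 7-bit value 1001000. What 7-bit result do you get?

0111000

Invert: 0110111. Add 1: 0111000.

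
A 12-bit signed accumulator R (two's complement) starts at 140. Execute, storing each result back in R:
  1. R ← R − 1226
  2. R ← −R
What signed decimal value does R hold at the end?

1086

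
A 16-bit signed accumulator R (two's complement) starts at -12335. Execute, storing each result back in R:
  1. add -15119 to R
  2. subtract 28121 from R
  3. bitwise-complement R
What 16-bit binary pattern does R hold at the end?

1101100100010110

Start: R = -12335 = 1100111111010001.
R = -12335 + (-15119) = -27454 = 1001010011000010
R = -27454 − 28121 = -55575; wraps to 9961 = 0010011011101001
R = NOT 0010011011101001 = 1101100100010110 = -9962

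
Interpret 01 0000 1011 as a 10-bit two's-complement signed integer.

267

MSB is 0, so the value is non-negative: 0100001011 = 267.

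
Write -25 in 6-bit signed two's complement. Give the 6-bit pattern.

100111

|-25| = 25 = 011001 in 6 bits.
Invert the bits: 100110. Add 1: 100111.
Check: 100111 reads as 39 − 64 = -25.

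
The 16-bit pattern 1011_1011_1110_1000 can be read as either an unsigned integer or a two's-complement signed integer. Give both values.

unsigned = 48104, signed = -17432

Unsigned: 1011101111101000 = 48104.
Signed: MSB=1 → 48104 − 65536 = -17432.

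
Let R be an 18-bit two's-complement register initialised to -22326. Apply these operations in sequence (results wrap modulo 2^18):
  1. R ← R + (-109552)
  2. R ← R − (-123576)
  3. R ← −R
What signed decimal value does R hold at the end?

Start: R = -22326 = 111010100011001010.
R = -22326 + (-109552) = -131878; wraps to 130266 = 011111110011011010
R = 130266 − (-123576) = 253842; wraps to -8302 = 111101111110010010
R = −(-8302) = 8302 = 000010000001101110

8302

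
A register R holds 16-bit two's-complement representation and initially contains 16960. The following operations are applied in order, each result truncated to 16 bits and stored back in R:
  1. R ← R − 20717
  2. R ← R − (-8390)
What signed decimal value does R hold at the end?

4633

Start: R = 16960 = 0100001001000000.
R = 16960 − 20717 = -3757 = 1111000101010011
R = -3757 − (-8390) = 4633 = 0001001000011001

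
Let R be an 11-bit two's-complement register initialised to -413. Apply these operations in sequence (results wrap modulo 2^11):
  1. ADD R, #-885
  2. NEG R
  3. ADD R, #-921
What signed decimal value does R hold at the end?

Start: R = -413 = 11001100011.
R = -413 + (-885) = -1298; wraps to 750 = 01011101110
R = −(750) = -750 = 10100010010
R = -750 + (-921) = -1671; wraps to 377 = 00101111001

377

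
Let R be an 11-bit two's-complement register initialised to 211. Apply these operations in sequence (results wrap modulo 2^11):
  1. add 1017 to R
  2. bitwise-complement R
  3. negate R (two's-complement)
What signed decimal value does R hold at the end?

-819

Start: R = 211 = 00011010011.
R = 211 + 1017 = 1228; wraps to -820 = 10011001100
R = NOT 10011001100 = 01100110011 = 819
R = −(819) = -819 = 10011001101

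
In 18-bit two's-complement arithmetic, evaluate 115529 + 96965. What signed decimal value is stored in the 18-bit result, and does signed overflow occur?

-49650; overflow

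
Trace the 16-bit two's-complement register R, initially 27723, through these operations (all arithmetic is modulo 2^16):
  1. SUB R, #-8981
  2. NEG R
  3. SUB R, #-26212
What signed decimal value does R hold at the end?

-10492

Start: R = 27723 = 0110110001001011.
R = 27723 − (-8981) = 36704; wraps to -28832 = 1000111101100000
R = −(-28832) = 28832 = 0111000010100000
R = 28832 − (-26212) = 55044; wraps to -10492 = 1101011100000100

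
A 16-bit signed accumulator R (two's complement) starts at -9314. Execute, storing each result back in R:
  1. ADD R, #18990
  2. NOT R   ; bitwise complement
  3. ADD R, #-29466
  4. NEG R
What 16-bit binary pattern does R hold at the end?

Start: R = -9314 = 1101101110011110.
R = -9314 + 18990 = 9676 = 0010010111001100
R = NOT 0010010111001100 = 1101101000110011 = -9677
R = -9677 + (-29466) = -39143; wraps to 26393 = 0110011100011001
R = −(26393) = -26393 = 1001100011100111

1001100011100111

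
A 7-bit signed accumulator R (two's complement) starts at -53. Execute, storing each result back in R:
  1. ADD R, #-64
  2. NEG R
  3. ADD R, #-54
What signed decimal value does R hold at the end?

63

Start: R = -53 = 1001011.
R = -53 + (-64) = -117; wraps to 11 = 0001011
R = −(11) = -11 = 1110101
R = -11 + (-54) = -65; wraps to 63 = 0111111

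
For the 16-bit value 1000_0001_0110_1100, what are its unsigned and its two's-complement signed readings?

Unsigned: 1000000101101100 = 33132.
Signed: MSB=1 → 33132 − 65536 = -32404.

unsigned = 33132, signed = -32404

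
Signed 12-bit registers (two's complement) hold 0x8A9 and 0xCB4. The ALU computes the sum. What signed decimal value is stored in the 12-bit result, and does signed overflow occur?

0x8A9 = 100010101001 = -1879 (signed)
0xCB4 = 110010110100 = -844 (signed)
  100010101001
+ 110010110100
= 010101011101  (discard carry-out 1)
Result 010101011101: MSB = 0 → value 1373.
Both addends are negative but the stored result is non-negative: signed overflow. The true value -1879 + (-844) = -2723 lies outside [-2048, 2047].

1373; overflow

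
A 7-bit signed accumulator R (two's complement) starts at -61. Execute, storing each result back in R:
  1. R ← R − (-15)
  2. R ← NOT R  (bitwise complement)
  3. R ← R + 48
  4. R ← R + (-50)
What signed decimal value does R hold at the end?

43

Start: R = -61 = 1000011.
R = -61 − (-15) = -46 = 1010010
R = NOT 1010010 = 0101101 = 45
R = 45 + 48 = 93; wraps to -35 = 1011101
R = -35 + (-50) = -85; wraps to 43 = 0101011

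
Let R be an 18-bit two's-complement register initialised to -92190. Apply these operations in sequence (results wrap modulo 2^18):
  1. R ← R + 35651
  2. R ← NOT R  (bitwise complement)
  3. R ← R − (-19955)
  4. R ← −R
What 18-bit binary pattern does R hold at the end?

101101010100110011

Start: R = -92190 = 101001011111100010.
R = -92190 + 35651 = -56539 = 110010001100100101
R = NOT 110010001100100101 = 001101110011011010 = 56538
R = 56538 − (-19955) = 76493 = 010010101011001101
R = −(76493) = -76493 = 101101010100110011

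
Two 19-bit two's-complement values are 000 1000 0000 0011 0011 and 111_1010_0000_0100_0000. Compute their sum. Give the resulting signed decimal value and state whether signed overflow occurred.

8307; no overflow

000 1000 0000 0011 0011 → 0001000000000110011 = 32819 (signed)
111_1010_0000_0100_0000 → 1111010000001000000 = -24512 (signed)
  0001000000000110011
+ 1111010000001000000
= 0000010000001110011  (discard carry-out 1)
Result 0000010000001110011: MSB = 0 → value 8307.
Addends have opposite signs, so signed overflow cannot occur.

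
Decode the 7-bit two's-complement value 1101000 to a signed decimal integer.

-24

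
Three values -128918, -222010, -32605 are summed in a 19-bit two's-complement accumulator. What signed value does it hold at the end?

140755

-128918 + (-222010) = -350928 → wraps to 173360 (0101010010100110000)
173360 + (-32605) = 140755 (0100010010111010011)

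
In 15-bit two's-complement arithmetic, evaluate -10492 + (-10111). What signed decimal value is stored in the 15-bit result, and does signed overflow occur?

-10492 → 101011100000100
-10111 → 101100010000001
  101011100000100
+ 101100010000001
= 010111110000101  (discard carry-out 1)
Result 010111110000101: MSB = 0 → value 12165.
Both addends are negative but the stored result is non-negative: signed overflow. The true value -10492 + (-10111) = -20603 lies outside [-16384, 16383].

12165; overflow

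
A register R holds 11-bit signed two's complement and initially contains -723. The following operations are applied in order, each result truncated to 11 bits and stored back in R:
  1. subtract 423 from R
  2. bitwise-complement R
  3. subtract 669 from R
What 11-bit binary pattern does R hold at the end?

Start: R = -723 = 10100101101.
R = -723 − 423 = -1146; wraps to 902 = 01110000110
R = NOT 01110000110 = 10001111001 = -903
R = -903 − 669 = -1572; wraps to 476 = 00111011100

00111011100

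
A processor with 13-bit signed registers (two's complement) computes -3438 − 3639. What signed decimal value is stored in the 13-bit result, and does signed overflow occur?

1115; overflow

-3438 → 1001010010010
3639 → 0111000110111
Subtract via negate-and-add: invert 0111000110111 + 1 = 1000111001001 (i.e. -3639).
  1001010010010
+ 1000111001001
= 0010001011011  (discard carry-out 1)
Result 0010001011011: MSB = 0 → value 1115.
Both addends (after negating the subtrahend) are negative but the stored result is non-negative: signed overflow. The true value -3438 − 3639 = -7077 lies outside [-4096, 4095].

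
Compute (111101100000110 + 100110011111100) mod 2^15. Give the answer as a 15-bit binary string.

100100000000010

  111101100000110
+ 100110011111100
= 100100000000010  (discard carry-out 1)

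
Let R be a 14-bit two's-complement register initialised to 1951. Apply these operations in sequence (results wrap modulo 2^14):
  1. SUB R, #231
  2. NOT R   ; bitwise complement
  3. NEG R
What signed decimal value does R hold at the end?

1721

Start: R = 1951 = 00011110011111.
R = 1951 − 231 = 1720 = 00011010111000
R = NOT 00011010111000 = 11100101000111 = -1721
R = −(-1721) = 1721 = 00011010111001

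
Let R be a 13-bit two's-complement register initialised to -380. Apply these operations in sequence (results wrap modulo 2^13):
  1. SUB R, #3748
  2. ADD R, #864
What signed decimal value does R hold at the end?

-3264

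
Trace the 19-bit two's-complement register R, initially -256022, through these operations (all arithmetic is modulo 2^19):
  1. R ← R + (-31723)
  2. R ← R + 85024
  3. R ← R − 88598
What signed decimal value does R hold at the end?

232969

Start: R = -256022 = 1000001011111101010.
R = -256022 + (-31723) = -287745; wraps to 236543 = 0111001101111111111
R = 236543 + 85024 = 321567; wraps to -202721 = 1001110100000011111
R = -202721 − 88598 = -291319; wraps to 232969 = 0111000111000001001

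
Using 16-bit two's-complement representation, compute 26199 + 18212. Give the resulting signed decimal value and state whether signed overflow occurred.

26199 → 0110011001010111
18212 → 0100011100100100
  0110011001010111
+ 0100011100100100
= 1010110101111011
Result 1010110101111011: MSB = 1 → 44411 − 65536 = -21125.
Both addends are non-negative but the stored result is negative: signed overflow. The true value 26199 + 18212 = 44411 lies outside [-32768, 32767].

-21125; overflow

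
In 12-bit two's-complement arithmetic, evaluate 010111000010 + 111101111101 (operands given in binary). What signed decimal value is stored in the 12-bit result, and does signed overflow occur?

010111000010 = 1474 (signed)
111101111101 = -131 (signed)
  010111000010
+ 111101111101
= 010100111111  (discard carry-out 1)
Result 010100111111: MSB = 0 → value 1343.
Addends have opposite signs, so signed overflow cannot occur.

1343; no overflow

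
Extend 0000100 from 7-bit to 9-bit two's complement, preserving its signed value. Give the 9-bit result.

000000100

MSB of 0000100 is 0; replicate it into the new high bits.
00|0000100 → 000000100 (still 4).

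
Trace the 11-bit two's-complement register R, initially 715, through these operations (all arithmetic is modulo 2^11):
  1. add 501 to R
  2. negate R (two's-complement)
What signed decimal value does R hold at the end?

Start: R = 715 = 01011001011.
R = 715 + 501 = 1216; wraps to -832 = 10011000000
R = −(-832) = 832 = 01101000000

832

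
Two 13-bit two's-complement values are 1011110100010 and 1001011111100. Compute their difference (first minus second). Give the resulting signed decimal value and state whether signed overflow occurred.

1190; no overflow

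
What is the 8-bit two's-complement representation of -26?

|-26| = 26 = 00011010 in 8 bits.
Invert the bits: 11100101. Add 1: 11100110.

11100110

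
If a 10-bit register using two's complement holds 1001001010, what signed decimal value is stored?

-438

MSB is 1, so the value is negative.
Invert: 0110110101. Add 1: 0110110110 = 438. So the value is −438.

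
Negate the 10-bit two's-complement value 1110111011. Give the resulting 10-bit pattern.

Invert: 0001000100. Add 1: 0001000101.
Check: 1110111011 = -69, 0001000101 = 69.

0001000101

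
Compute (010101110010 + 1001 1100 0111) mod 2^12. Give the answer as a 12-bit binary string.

111100111001

  010101110010
+ 100111000111
= 111100111001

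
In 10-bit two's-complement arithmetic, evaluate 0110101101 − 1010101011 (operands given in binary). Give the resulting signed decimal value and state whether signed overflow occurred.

0110101101 = 429 (signed)
1010101011 = -341 (signed)
Subtract via negate-and-add: invert 1010101011 + 1 = 0101010101 (i.e. 341).
  0110101101
+ 0101010101
= 1100000010
Result 1100000010: MSB = 1 → 770 − 1024 = -254.
Both addends (after negating the subtrahend) are non-negative but the stored result is negative: signed overflow. The true value 429 − (-341) = 770 lies outside [-512, 511].

-254; overflow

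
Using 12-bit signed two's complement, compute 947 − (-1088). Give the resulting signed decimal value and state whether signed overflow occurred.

2035; no overflow

947 → 001110110011
-1088 → 101111000000
Subtract via negate-and-add: invert 101111000000 + 1 = 010001000000 (i.e. 1088).
  001110110011
+ 010001000000
= 011111110011
Result 011111110011: MSB = 0 → value 2035.
Both addends (after negating the subtrahend) are non-negative and so is the stored result: no signed overflow.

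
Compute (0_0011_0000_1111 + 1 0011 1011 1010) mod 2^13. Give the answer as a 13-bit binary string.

1011011001001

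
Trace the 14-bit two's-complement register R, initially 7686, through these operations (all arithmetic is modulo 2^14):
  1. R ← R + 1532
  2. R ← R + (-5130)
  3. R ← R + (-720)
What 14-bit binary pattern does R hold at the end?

00110100101000

Start: R = 7686 = 01111000000110.
R = 7686 + 1532 = 9218; wraps to -7166 = 10010000000010
R = -7166 + (-5130) = -12296; wraps to 4088 = 00111111111000
R = 4088 + (-720) = 3368 = 00110100101000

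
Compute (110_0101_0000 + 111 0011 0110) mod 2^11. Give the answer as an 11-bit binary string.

10110000110

  11001010000
+ 11100110110
= 10110000110  (discard carry-out 1)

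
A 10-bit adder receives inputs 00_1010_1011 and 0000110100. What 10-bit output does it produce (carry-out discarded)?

  0010101011
+ 0000110100
= 0011011111

0011011111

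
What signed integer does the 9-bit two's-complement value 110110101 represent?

-75

MSB is 1, so the value is negative.
Invert: 001001010. Add 1: 001001011 = 75. So the value is −75.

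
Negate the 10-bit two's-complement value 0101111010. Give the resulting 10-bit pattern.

1010000110

Invert: 1010000101. Add 1: 1010000110.
Check: 0101111010 = 378, 1010000110 = -378.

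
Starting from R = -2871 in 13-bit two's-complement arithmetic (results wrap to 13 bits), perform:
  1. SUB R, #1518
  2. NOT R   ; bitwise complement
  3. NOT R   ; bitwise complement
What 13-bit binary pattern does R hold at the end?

0111011011011

Start: R = -2871 = 1010011001001.
R = -2871 − 1518 = -4389; wraps to 3803 = 0111011011011
R = NOT 0111011011011 = 1000100100100 = -3804
R = NOT 1000100100100 = 0111011011011 = 3803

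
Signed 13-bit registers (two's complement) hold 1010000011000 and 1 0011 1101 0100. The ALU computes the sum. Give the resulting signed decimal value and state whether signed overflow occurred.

2028; overflow

1010000011000 = -3048 (signed)
1 0011 1101 0100 → 1001111010100 = -3116 (signed)
  1010000011000
+ 1001111010100
= 0011111101100  (discard carry-out 1)
Result 0011111101100: MSB = 0 → value 2028.
Both addends are negative but the stored result is non-negative: signed overflow. The true value -3048 + (-3116) = -6164 lies outside [-4096, 4095].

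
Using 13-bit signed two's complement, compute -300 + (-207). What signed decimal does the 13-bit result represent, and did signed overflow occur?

-300 → 1111011010100
-207 → 1111100110001
  1111011010100
+ 1111100110001
= 1111000000101  (discard carry-out 1)
Result 1111000000101: MSB = 1 → 7685 − 8192 = -507.
Both addends are negative and so is the stored result: no signed overflow.

-507; no overflow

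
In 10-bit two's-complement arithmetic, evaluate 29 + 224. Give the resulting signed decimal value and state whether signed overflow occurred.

253; no overflow

29 → 0000011101
224 → 0011100000
  0000011101
+ 0011100000
= 0011111101
Result 0011111101: MSB = 0 → value 253.
Both addends are non-negative and so is the stored result: no signed overflow.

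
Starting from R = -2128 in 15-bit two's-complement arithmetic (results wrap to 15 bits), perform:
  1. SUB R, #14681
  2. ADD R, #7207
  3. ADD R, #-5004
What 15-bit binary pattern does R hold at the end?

Start: R = -2128 = 111011110110000.
R = -2128 − 14681 = -16809; wraps to 15959 = 011111001010111
R = 15959 + 7207 = 23166; wraps to -9602 = 101101001111110
R = -9602 + (-5004) = -14606 = 100011011110010

100011011110010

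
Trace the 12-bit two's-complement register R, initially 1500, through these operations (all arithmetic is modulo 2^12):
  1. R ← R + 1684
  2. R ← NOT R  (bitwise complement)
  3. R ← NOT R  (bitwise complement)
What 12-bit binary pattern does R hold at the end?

110001110000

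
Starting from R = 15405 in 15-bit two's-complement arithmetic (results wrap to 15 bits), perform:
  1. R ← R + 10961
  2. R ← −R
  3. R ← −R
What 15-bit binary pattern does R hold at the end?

110011011111110

Start: R = 15405 = 011110000101101.
R = 15405 + 10961 = 26366; wraps to -6402 = 110011011111110
R = −(-6402) = 6402 = 001100100000010
R = −(6402) = -6402 = 110011011111110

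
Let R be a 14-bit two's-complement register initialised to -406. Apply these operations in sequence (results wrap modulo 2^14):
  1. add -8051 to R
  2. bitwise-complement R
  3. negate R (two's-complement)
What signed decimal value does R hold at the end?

7928

Start: R = -406 = 11111001101010.
R = -406 + (-8051) = -8457; wraps to 7927 = 01111011110111
R = NOT 01111011110111 = 10000100001000 = -7928
R = −(-7928) = 7928 = 01111011111000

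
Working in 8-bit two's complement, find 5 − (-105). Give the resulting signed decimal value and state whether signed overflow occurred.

110; no overflow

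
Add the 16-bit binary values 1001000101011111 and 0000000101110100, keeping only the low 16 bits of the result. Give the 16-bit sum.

1001001011010011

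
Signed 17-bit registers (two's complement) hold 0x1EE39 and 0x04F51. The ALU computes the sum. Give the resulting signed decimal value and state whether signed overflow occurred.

15754; no overflow

0x1EE39 = 11110111000111001 = -4551 (signed)
0x04F51 = 00100111101010001 = 20305 (signed)
  11110111000111001
+ 00100111101010001
= 00011110110001010  (discard carry-out 1)
Result 00011110110001010: MSB = 0 → value 15754.
Addends have opposite signs, so signed overflow cannot occur.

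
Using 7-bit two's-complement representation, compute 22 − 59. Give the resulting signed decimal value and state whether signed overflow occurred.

-37; no overflow

22 → 0010110
59 → 0111011
Subtract via negate-and-add: invert 0111011 + 1 = 1000101 (i.e. -59).
  0010110
+ 1000101
= 1011011
Result 1011011: MSB = 1 → 91 − 128 = -37.
Addends (after negating the subtrahend) have opposite signs, so signed overflow cannot occur.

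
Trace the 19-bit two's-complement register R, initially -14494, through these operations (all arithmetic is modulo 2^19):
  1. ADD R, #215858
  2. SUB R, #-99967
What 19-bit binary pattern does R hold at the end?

Start: R = -14494 = 1111100011101100010.
R = -14494 + 215858 = 201364 = 0110001001010010100
R = 201364 − (-99967) = 301331; wraps to -222957 = 1001001100100010011

1001001100100010011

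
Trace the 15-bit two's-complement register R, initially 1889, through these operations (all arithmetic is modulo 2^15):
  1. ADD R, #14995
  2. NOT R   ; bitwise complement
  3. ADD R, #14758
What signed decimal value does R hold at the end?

Start: R = 1889 = 000011101100001.
R = 1889 + 14995 = 16884; wraps to -15884 = 100000111110100
R = NOT 100000111110100 = 011111000001011 = 15883
R = 15883 + 14758 = 30641; wraps to -2127 = 111011110110001

-2127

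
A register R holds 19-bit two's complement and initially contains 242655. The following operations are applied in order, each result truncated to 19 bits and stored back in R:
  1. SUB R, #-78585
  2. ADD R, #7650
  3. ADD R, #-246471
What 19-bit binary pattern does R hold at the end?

0010100000111110011

Start: R = 242655 = 0111011001111011111.
R = 242655 − (-78585) = 321240; wraps to -203048 = 1001110011011011000
R = -203048 + 7650 = -195398 = 1010000010010111010
R = -195398 + (-246471) = -441869; wraps to 82419 = 0010100000111110011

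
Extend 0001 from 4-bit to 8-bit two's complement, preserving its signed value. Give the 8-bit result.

MSB of 0001 is 0; replicate it into the new high bits.
0000|0001 → 00000001 (still 1).

00000001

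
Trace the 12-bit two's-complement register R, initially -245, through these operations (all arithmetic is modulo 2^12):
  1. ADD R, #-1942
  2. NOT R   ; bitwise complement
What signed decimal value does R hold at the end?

Start: R = -245 = 111100001011.
R = -245 + (-1942) = -2187; wraps to 1909 = 011101110101
R = NOT 011101110101 = 100010001010 = -1910

-1910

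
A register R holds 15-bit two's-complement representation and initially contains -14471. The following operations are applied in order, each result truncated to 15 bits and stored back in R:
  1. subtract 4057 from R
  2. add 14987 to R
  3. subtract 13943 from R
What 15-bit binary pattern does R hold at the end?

Start: R = -14471 = 100011101111001.
R = -14471 − 4057 = -18528; wraps to 14240 = 011011110100000
R = 14240 + 14987 = 29227; wraps to -3541 = 111001000101011
R = -3541 − 13943 = -17484; wraps to 15284 = 011101110110100

011101110110100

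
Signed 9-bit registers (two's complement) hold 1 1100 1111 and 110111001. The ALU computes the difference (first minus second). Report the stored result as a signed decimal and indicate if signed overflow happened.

22; no overflow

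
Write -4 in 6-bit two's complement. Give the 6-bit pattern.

111100

|-4| = 4 = 000100 in 6 bits.
Invert the bits: 111011. Add 1: 111100.
Check: 111100 reads as 60 − 64 = -4.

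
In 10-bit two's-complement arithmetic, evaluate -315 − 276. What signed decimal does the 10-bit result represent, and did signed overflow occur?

-315 → 1011000101
276 → 0100010100
Subtract via negate-and-add: invert 0100010100 + 1 = 1011101100 (i.e. -276).
  1011000101
+ 1011101100
= 0110110001  (discard carry-out 1)
Result 0110110001: MSB = 0 → value 433.
Both addends (after negating the subtrahend) are negative but the stored result is non-negative: signed overflow. The true value -315 − 276 = -591 lies outside [-512, 511].

433; overflow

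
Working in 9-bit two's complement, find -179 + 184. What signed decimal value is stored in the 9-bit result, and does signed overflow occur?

5; no overflow

-179 → 101001101
184 → 010111000
  101001101
+ 010111000
= 000000101  (discard carry-out 1)
Result 000000101: MSB = 0 → value 5.
Addends have opposite signs, so signed overflow cannot occur.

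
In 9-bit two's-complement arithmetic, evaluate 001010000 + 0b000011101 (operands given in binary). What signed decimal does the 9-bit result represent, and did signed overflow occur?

001010000 = 80 (signed)
0b000011101 → 000011101 = 29 (signed)
  001010000
+ 000011101
= 001101101
Result 001101101: MSB = 0 → value 109.
Both addends are non-negative and so is the stored result: no signed overflow.

109; no overflow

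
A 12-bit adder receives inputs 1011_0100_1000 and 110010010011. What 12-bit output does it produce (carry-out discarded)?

011111011011

  101101001000
+ 110010010011
= 011111011011  (discard carry-out 1)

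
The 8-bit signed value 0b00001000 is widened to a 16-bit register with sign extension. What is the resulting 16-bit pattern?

MSB of 00001000 is 0; replicate it into the new high bits.
00000000|00001000 → 0000000000001000 (still 8).

0000000000001000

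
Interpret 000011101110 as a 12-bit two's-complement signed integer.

238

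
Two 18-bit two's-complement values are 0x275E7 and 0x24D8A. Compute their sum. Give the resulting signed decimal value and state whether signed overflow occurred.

50033; overflow

0x275E7 = 100111010111100111 = -100889 (signed)
0x24D8A = 100100110110001010 = -111222 (signed)
  100111010111100111
+ 100100110110001010
= 001100001101110001  (discard carry-out 1)
Result 001100001101110001: MSB = 0 → value 50033.
Both addends are negative but the stored result is non-negative: signed overflow. The true value -100889 + (-111222) = -212111 lies outside [-131072, 131071].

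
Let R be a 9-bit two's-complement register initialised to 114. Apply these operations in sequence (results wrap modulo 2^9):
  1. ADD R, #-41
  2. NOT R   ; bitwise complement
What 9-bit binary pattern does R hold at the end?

Start: R = 114 = 001110010.
R = 114 + (-41) = 73 = 001001001
R = NOT 001001001 = 110110110 = -74

110110110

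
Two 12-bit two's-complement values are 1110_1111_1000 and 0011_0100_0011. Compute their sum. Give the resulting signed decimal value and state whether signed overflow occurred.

571; no overflow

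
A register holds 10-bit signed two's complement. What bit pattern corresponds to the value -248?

|-248| = 248 = 0011111000 in 10 bits.
Invert the bits: 1100000111. Add 1: 1100001000.

1100001000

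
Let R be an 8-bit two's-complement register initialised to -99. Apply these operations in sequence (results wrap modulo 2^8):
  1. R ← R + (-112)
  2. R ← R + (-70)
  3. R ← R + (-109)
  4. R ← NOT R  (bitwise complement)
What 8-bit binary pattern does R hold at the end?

10000101

Start: R = -99 = 10011101.
R = -99 + (-112) = -211; wraps to 45 = 00101101
R = 45 + (-70) = -25 = 11100111
R = -25 + (-109) = -134; wraps to 122 = 01111010
R = NOT 01111010 = 10000101 = -123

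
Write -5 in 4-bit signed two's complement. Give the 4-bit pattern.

|-5| = 5 = 0101 in 4 bits.
Invert the bits: 1010. Add 1: 1011.
Check: 1011 reads as 11 − 16 = -5.

1011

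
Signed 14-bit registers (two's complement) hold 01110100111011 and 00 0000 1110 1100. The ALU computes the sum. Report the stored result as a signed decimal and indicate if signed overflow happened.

7719; no overflow

01110100111011 = 7483 (signed)
00 0000 1110 1100 → 00000011101100 = 236 (signed)
  01110100111011
+ 00000011101100
= 01111000100111
Result 01111000100111: MSB = 0 → value 7719.
Both addends are non-negative and so is the stored result: no signed overflow.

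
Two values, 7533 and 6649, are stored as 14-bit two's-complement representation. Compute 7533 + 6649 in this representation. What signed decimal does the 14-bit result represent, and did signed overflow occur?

-2202; overflow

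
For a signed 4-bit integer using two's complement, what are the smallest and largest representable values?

min = -8, max = 7

Minimum: −2^3 = -8.
Maximum: 2^3 − 1 = 7.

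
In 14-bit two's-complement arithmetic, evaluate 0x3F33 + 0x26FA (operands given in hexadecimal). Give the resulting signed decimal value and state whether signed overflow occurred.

-6611; no overflow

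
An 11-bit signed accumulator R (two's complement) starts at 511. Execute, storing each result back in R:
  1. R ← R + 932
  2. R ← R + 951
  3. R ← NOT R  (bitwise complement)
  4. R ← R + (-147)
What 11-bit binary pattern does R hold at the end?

Start: R = 511 = 00111111111.
R = 511 + 932 = 1443; wraps to -605 = 10110100011
R = -605 + 951 = 346 = 00101011010
R = NOT 00101011010 = 11010100101 = -347
R = -347 + (-147) = -494 = 11000010010

11000010010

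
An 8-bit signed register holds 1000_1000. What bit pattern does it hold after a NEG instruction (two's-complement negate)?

Invert: 01110111. Add 1: 01111000.
Check: 10001000 = -120, 01111000 = 120.

01111000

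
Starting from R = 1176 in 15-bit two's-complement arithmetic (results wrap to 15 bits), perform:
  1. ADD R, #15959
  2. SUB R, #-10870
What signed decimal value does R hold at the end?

-4763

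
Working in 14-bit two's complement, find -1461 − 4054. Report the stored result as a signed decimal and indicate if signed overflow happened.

-5515; no overflow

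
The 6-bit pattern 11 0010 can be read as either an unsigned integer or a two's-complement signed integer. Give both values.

unsigned = 50, signed = -14

Unsigned: 110010 = 50.
Signed: MSB=1 → 50 − 64 = -14.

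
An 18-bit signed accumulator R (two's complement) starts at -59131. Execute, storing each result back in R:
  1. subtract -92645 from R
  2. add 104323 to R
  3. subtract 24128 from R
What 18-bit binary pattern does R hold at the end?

011011110000101101

Start: R = -59131 = 110001100100000101.
R = -59131 − (-92645) = 33514 = 001000001011101010
R = 33514 + 104323 = 137837; wraps to -124307 = 100001101001101101
R = -124307 − 24128 = -148435; wraps to 113709 = 011011110000101101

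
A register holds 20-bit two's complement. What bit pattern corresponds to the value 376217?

01011011110110011001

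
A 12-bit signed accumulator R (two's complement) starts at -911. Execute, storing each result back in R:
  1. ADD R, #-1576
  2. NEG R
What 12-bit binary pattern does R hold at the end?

100110110111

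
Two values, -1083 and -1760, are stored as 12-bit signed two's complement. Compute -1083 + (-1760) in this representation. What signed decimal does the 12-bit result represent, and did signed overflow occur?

1253; overflow

-1083 → 101111000101
-1760 → 100100100000
  101111000101
+ 100100100000
= 010011100101  (discard carry-out 1)
Result 010011100101: MSB = 0 → value 1253.
Both addends are negative but the stored result is non-negative: signed overflow. The true value -1083 + (-1760) = -2843 lies outside [-2048, 2047].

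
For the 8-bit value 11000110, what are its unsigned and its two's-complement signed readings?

unsigned = 198, signed = -58

Unsigned: 11000110 = 198.
Signed: MSB=1 → 198 − 256 = -58.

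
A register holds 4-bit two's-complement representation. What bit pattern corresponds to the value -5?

1011

|-5| = 5 = 0101 in 4 bits.
Invert the bits: 1010. Add 1: 1011.
Check: 1011 reads as 11 − 16 = -5.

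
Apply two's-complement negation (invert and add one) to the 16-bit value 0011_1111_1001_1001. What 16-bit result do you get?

Invert: 1100000001100110. Add 1: 1100000001100111.

1100000001100111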